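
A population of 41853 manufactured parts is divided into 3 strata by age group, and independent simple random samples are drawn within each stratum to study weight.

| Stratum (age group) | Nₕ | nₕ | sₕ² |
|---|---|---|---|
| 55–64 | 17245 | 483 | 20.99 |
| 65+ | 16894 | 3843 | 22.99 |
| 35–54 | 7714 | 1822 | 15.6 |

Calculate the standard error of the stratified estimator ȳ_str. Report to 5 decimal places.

0.09026

Var(ȳ_str) = Σₕ Wₕ²(1 − fₕ)sₕ²/nₕ with Wₕ = Nₕ/N, N = 41853.
55–64: Wₕ = 0.41203737; term = 0.41203737²·(1 − 0.02800812)·20.99/483 = 0.0071713539.
65+: Wₕ = 0.40365087; term = 0.40365087²·(1 − 0.22747721)·22.99/3843 = 7.5299428 × 10^-4.
35–54: Wₕ = 0.18431176; term = 0.18431176²·(1 − 0.23619393)·15.6/1822 = 2.2215977 × 10^-4.
Sum = 0.008146508.
SE = √(0.008146508) = 0.09026.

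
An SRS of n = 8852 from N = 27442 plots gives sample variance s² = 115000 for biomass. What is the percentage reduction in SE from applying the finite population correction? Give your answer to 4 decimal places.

f = n/N = 8852/27442 = 0.32257124.
SE_no-fpc = √(s²/n) = 3.6043605; SE_fpc = √((1−f)s²/n) = 2.9666071.
Ratio = √(1−f) = 0.82306060. Reduction = 100·(1 − 0.82306060) = 17.6939%.

17.6939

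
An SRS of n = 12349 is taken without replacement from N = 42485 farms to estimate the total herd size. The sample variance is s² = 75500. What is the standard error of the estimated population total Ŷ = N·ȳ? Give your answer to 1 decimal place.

88474.5

Var(Ŷ) = N²·Var(ȳ) = N²·(1 − n/N)·s²/n.
f = 12349/42485 = 0.29066729; Var(ȳ) = 0.70933271·75500/12349 = 4.3367576.
Var(Ŷ) = 42485² · 4.3367576 = 7.82774 × 10^9.
SE(Ŷ) = √(7.82774 × 10^9) = 88474.5.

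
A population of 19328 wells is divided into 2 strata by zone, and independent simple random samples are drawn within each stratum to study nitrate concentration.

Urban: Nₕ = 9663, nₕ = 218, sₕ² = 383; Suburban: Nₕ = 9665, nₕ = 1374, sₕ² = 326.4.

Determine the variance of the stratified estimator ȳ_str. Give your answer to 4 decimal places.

Var(ȳ_str) = Σₕ Wₕ²(1 − fₕ)sₕ²/nₕ with Wₕ = Nₕ/N, N = 19328.
Urban: Wₕ = 0.49994826; term = 0.49994826²·(1 − 0.02256028)·383/218 = 0.42922241.
Suburban: Wₕ = 0.50005174; term = 0.50005174²·(1 − 0.14216244)·326.4/1374 = 0.050956355.
Sum = 0.48017877.

0.4802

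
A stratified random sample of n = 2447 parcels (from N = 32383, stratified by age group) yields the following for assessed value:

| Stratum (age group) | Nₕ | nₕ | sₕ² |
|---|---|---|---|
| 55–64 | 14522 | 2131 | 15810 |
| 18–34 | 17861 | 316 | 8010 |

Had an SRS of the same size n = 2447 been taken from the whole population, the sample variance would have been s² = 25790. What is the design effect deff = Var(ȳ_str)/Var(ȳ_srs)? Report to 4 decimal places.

Var(ȳ_str) = Σ Wₕ²(1−fₕ)sₕ²/nₕ with Wₕ = Nₕ/32383:
  55–64: (14522/32383)²·(1−2131/14522)·15810/2131 = 1.2730547
  18–34: (17861/32383)²·(1−316/17861)·8010/316 = 7.5747869
  → Var(ȳ_str) = 8.8478416.
Var(ȳ_srs) = (1 − 2447/32383)·25790/2447 = 9.7430305.
deff = 8.8478416 / 9.7430305 = 0.9081.

0.9081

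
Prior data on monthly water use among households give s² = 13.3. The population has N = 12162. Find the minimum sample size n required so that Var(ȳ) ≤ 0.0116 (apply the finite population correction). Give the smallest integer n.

Without fpc, n₀ = s²/D = 13.3/0.0116 = 1146.5517.
With fpc, (1 − n/N)·s²/n ≤ D requires n ≥ n₀/(1 + n₀/N) = 1146.5517/(1 + 1146.5517/12162) = 1047.7746.
Rounding up, n = 1048.

1048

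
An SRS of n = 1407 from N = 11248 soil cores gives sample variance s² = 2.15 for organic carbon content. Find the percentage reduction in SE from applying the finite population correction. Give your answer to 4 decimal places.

6.4633

f = n/N = 1407/11248 = 0.12508890.
SE_no-fpc = √(s²/n) = 0.039090586; SE_fpc = √((1−f)s²/n) = 0.036564037.
Ratio = √(1−f) = 0.93536682. Reduction = 100·(1 − 0.93536682) = 6.4633%.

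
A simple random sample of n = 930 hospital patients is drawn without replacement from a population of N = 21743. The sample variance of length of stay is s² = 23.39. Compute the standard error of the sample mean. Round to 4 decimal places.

0.1552

Under SRS without replacement, Var(ȳ) = (1 − f)·s²/n with f = n/N = 930/21743 = 0.04277239.
Var(ȳ) = (1 − 0.04277239)·23.39/930 = 0.95722761·0.025150538 = 0.024074789.
SE(ȳ) = √(0.024074789) = 0.1552.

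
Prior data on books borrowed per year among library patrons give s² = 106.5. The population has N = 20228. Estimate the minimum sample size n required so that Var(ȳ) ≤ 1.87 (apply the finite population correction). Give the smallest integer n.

57

Without fpc, n₀ = s²/D = 106.5/1.87 = 56.9519.
With fpc, (1 − n/N)·s²/n ≤ D requires n ≥ n₀/(1 + n₀/N) = 56.9519/(1 + 56.9519/20228) = 56.7920.
Rounding up, n = 57.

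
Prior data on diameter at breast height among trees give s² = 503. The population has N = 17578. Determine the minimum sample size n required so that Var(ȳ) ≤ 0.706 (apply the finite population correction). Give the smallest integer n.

Without fpc, n₀ = s²/D = 503/0.706 = 712.4646.
With fpc, (1 − n/N)·s²/n ≤ D requires n ≥ n₀/(1 + n₀/N) = 712.4646/(1 + 712.4646/17578) = 684.7121.
Rounding up, n = 685.

685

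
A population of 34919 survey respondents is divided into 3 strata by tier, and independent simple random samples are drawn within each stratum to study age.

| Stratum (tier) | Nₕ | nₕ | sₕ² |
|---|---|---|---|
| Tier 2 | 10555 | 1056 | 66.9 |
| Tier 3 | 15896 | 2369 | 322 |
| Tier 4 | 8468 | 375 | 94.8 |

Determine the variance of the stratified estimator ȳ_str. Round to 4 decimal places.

Var(ȳ_str) = Σₕ Wₕ²(1 − fₕ)sₕ²/nₕ with Wₕ = Nₕ/N, N = 34919.
Tier 2: Wₕ = 0.30227097; term = 0.30227097²·(1 − 0.10004737)·66.9/1056 = 0.0052092443.
Tier 3: Wₕ = 0.45522495; term = 0.45522495²·(1 − 0.14903120)·322/2369 = 0.023969367.
Tier 4: Wₕ = 0.24250408; term = 0.24250408²·(1 − 0.04428436)·94.8/375 = 0.014208357.
Sum = 0.043386968.

0.0434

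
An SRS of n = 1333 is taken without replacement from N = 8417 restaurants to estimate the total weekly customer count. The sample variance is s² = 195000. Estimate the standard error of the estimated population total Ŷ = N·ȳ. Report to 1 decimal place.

Var(Ŷ) = N²·Var(ȳ) = N²·(1 − n/N)·s²/n.
f = 1333/8417 = 0.15836997; Var(ȳ) = 0.84163003·195000/1333 = 123.11917.
Var(Ŷ) = 8417² · 123.11917 = 8.7224871 × 10^9.
SE(Ŷ) = √(8.7224871 × 10^9) = 93394.3.

93394.3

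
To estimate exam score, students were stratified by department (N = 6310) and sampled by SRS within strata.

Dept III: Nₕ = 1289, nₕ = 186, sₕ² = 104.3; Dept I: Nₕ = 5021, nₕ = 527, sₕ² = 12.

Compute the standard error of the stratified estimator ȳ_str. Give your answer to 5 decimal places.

0.18146

Var(ȳ_str) = Σₕ Wₕ²(1 − fₕ)sₕ²/nₕ with Wₕ = Nₕ/N, N = 6310.
Dept III: Wₕ = 0.20427892; term = 0.20427892²·(1 − 0.14429791)·104.3/186 = 0.02002355.
Dept I: Wₕ = 0.79572108; term = 0.79572108²·(1 − 0.10495917)·12/527 = 0.012904322.
Sum = 0.032927872.
SE = √(0.032927872) = 0.18146.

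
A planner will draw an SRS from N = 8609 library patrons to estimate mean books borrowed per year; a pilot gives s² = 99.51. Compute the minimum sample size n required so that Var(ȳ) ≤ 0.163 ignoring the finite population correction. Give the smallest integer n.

611

Without fpc, n₀ = s²/D = 99.51/0.163 = 610.4908.
Rounding up, n = 611.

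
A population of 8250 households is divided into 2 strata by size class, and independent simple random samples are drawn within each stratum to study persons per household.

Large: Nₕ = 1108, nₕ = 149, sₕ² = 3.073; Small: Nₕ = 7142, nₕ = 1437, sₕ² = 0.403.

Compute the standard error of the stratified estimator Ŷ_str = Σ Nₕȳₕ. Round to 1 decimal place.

182.6

Var(Ŷ_str) = Σₕ Nₕ²(1 − fₕ)sₕ²/nₕ.
Large: 1108²·(1 − 149/1108)·3.073/149 = 21914.656.
Small: 7142²·(1 − 1437/7142)·0.403/1437 = 11426.778.
Sum = 33341.434.
SE = √(33341.434) = 182.6.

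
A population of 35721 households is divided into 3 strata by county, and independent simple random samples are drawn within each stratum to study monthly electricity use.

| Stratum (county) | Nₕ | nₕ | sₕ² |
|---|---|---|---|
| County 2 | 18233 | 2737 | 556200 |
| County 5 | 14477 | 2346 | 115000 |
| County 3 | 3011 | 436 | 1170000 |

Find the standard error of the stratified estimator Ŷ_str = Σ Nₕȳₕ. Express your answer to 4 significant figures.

294700

Var(Ŷ_str) = Σₕ Nₕ²(1 − fₕ)sₕ²/nₕ.
County 2: 18233²·(1 − 2737/18233)·556200/2737 = 5.7416131 × 10^10.
County 5: 14477²·(1 − 2346/14477)·115000/2346 = 8.6088474 × 10^9.
County 3: 3011²·(1 − 436/3011)·1170000/436 = 2.0805941 × 10^10.
Sum = 8.6830919 × 10^10.
SE = √(8.6830919 × 10^10) = 294700.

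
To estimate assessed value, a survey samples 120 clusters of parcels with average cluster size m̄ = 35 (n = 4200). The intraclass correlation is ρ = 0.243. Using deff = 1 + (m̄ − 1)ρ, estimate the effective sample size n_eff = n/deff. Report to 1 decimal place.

453.5

deff = 1 + (35 − 1)·0.243 = 1 + 8.262 = 9.262.
n_eff = 4200 / 9.262 = 453.5.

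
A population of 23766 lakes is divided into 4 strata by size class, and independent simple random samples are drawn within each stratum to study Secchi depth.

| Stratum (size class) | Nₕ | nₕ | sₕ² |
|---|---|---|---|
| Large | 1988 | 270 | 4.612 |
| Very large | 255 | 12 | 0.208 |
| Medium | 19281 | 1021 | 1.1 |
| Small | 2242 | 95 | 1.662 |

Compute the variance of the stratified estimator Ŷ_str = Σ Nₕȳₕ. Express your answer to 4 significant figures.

Var(Ŷ_str) = Σₕ Nₕ²(1 − fₕ)sₕ²/nₕ.
Large: 1988²·(1 − 270/1988)·4.612/270 = 58339.819.
Very large: 255²·(1 − 12/255)·0.208/12 = 1074.06.
Medium: 19281²·(1 − 1021/19281)·1.1/1021 = 379312.6.
Small: 2242²·(1 − 95/2242)·1.662/95 = 84212.21.
Sum = 522938.69.

522900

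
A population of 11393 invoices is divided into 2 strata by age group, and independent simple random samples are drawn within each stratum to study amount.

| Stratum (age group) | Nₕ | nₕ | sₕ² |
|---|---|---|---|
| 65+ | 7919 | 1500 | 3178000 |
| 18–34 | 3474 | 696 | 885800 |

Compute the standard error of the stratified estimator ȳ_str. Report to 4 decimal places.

30.4028

Var(ȳ_str) = Σₕ Wₕ²(1 − fₕ)sₕ²/nₕ with Wₕ = Nₕ/N, N = 11393.
65+: Wₕ = 0.69507592; term = 0.69507592²·(1 − 0.18941786)·3178000/1500 = 829.70586.
18–34: Wₕ = 0.30492408; term = 0.30492408²·(1 − 0.20034542)·885800/696 = 94.626395.
Sum = 924.33226.
SE = √(924.33226) = 30.4028.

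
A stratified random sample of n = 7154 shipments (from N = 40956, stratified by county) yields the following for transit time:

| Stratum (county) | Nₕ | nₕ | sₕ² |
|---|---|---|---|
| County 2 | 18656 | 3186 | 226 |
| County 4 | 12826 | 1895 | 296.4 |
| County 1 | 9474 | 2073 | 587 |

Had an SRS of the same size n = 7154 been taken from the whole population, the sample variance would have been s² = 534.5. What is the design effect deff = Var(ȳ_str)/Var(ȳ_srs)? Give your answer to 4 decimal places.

0.6019

Var(ȳ_str) = Σ Wₕ²(1−fₕ)sₕ²/nₕ with Wₕ = Nₕ/40956:
  County 2: (18656/40956)²·(1−3186/18656)·226/3186 = 0.012204962
  County 4: (12826/40956)²·(1−1895/12826)·296.4/1895 = 0.013073295
  County 1: (9474/40956)²·(1−2073/9474)·587/2073 = 0.011836615
  → Var(ȳ_str) = 0.037114872.
Var(ȳ_srs) = (1 − 7154/40956)·534.5/7154 = 0.061662856.
deff = 0.037114872 / 0.061662856 = 0.6019.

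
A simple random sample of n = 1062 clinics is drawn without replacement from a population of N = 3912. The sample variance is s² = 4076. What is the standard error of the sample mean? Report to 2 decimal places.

Under SRS without replacement, Var(ȳ) = (1 − f)·s²/n with f = n/N = 1062/3912 = 0.27147239.
Var(ȳ) = (1 − 0.27147239)·4076/1062 = 0.72852761·3.8380414 = 2.7961191.
SE(ȳ) = √(2.7961191) = 1.67.

1.67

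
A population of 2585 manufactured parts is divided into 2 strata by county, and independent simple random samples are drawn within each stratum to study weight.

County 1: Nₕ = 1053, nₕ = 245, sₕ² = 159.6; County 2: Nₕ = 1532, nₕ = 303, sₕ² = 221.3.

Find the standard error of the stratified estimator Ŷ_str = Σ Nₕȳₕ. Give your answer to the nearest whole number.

1389

Var(Ŷ_str) = Σₕ Nₕ²(1 − fₕ)sₕ²/nₕ.
County 1: 1053²·(1 − 245/1053)·159.6/245 = 554251.06.
County 2: 1532²·(1 − 303/1532)·221.3/303 = 1.375148 × 10^6.
Sum = 1.9293991 × 10^6.
SE = √(1.9293991 × 10^6) = 1389.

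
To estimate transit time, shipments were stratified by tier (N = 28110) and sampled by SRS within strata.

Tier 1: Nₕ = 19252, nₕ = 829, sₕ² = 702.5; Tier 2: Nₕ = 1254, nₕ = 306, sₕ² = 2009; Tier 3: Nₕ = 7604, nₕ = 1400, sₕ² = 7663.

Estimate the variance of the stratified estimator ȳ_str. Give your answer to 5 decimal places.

0.71703

Var(ȳ_str) = Σₕ Wₕ²(1 − fₕ)sₕ²/nₕ with Wₕ = Nₕ/N, N = 28110.
Tier 1: Wₕ = 0.68488083; term = 0.68488083²·(1 − 0.04306046)·702.5/829 = 0.38037005.
Tier 2: Wₕ = 0.04461046; term = 0.04461046²·(1 − 0.24401914)·2009/306 = 0.0098774012.
Tier 3: Wₕ = 0.27050872; term = 0.27050872²·(1 − 0.18411362)·7663/1400 = 0.32678566.
Sum = 0.71703311.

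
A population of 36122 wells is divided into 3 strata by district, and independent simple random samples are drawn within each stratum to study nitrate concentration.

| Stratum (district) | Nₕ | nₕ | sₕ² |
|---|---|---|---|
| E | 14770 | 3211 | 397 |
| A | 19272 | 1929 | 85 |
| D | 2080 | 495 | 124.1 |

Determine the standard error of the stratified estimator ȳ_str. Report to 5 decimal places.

0.16763

Var(ȳ_str) = Σₕ Wₕ²(1 − fₕ)sₕ²/nₕ with Wₕ = Nₕ/N, N = 36122.
E: Wₕ = 0.40889209; term = 0.40889209²·(1 − 0.21740014)·397/3211 = 0.01617735.
A: Wₕ = 0.53352528; term = 0.53352528²·(1 − 0.10009340)·85/1929 = 0.011287406.
D: Wₕ = 0.05758264; term = 0.05758264²·(1 − 0.23798077)·124.1/495 = 6.3345477 × 10^-4.
Sum = 0.028098211.
SE = √(0.028098211) = 0.16763.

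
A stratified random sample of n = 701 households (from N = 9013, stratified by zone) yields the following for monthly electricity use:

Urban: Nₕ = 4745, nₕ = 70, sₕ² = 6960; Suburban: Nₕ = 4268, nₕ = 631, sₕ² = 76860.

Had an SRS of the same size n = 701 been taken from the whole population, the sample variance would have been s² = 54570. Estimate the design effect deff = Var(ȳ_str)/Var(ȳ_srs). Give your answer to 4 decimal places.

0.7024

Var(ȳ_str) = Σ Wₕ²(1−fₕ)sₕ²/nₕ with Wₕ = Nₕ/9013:
  Urban: (4745/9013)²·(1−70/4745)·6960/70 = 27.151279
  Suburban: (4268/9013)²·(1−631/4268)·76860/631 = 23.275552
  → Var(ȳ_str) = 50.426831.
Var(ȳ_srs) = (1 − 701/9013)·54570/701 = 71.791347.
deff = 50.426831 / 71.791347 = 0.7024.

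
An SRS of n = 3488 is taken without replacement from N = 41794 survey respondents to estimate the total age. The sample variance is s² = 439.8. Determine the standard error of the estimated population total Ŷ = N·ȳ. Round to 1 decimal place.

Var(Ŷ) = N²·Var(ȳ) = N²·(1 − n/N)·s²/n.
f = 3488/41794 = 0.08345696; Var(ȳ) = 0.91654304·439.8/3488 = 0.11556641.
Var(Ŷ) = 41794² · 0.11556641 = 2.0186429 × 10^8.
SE(Ŷ) = √(2.0186429 × 10^8) = 14207.9.

14207.9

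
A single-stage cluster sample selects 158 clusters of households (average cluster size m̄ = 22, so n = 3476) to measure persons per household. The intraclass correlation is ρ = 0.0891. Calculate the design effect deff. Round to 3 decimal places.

deff = 1 + (22 − 1)·0.0891 = 1 + 1.8711 = 2.8711.

2.871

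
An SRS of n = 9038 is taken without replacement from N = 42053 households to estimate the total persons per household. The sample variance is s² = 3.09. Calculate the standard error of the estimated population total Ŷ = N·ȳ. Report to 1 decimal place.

689.0

Var(Ŷ) = N²·Var(ȳ) = N²·(1 − n/N)·s²/n.
f = 9038/42053 = 0.21491927; Var(ȳ) = 0.78508073·3.09/9038 = 2.6841109 × 10^-4.
Var(Ŷ) = 42053² · (2.6841109 × 10^-4) = 474672.88.
SE(Ŷ) = √(474672.88) = 689.0.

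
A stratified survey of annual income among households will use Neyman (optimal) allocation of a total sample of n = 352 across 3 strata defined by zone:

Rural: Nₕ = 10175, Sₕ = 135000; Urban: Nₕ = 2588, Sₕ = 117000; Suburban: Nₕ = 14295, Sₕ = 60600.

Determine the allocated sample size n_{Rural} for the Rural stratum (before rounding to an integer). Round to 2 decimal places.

Neyman allocation: nₕ = n·NₕSₕ / Σⱼ NⱼSⱼ.
Σ NⱼSⱼ = 10175·135000 + 2588·117000 + 14295·60600 = 2.542698 × 10^9.
n_{Rural} = 352·10175·135000 / (2.542698 × 10^9) = 190.16.

190.16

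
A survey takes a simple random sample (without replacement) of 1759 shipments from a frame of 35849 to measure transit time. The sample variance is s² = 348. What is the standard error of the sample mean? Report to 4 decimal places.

Under SRS without replacement, Var(ȳ) = (1 − f)·s²/n with f = n/N = 1759/35849 = 0.04906692.
Var(ȳ) = (1 − 0.04906692)·348/1759 = 0.95093308·0.19783968 = 0.1881323.
SE(ȳ) = √(0.1881323) = 0.4337.

0.4337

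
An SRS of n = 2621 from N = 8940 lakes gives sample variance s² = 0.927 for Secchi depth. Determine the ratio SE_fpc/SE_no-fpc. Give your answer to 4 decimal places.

0.8407

f = n/N = 2621/8940 = 0.29317673.
SE_no-fpc = √(s²/n) = 0.01880643; SE_fpc = √((1−f)s²/n) = 0.015811089.
Ratio = √(1−f) = 0.84072782.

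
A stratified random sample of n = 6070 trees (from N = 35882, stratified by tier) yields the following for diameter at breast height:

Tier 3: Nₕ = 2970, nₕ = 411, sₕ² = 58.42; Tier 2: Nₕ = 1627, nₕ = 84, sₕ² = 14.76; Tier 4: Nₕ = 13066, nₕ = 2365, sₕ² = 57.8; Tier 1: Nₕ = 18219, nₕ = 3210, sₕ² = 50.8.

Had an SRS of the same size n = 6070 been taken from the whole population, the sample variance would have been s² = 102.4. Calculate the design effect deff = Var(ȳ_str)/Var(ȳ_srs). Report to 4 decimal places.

0.5135

Var(ȳ_str) = Σ Wₕ²(1−fₕ)sₕ²/nₕ with Wₕ = Nₕ/35882:
  Tier 3: (2970/35882)²·(1−411/2970)·58.42/411 = 8.3906032 × 10^-4
  Tier 2: (1627/35882)²·(1−84/1627)·14.76/84 = 3.4261571 × 10^-4
  Tier 4: (13066/35882)²·(1−2365/13066)·57.8/2365 = 0.0026540581
  Tier 1: (18219/35882)²·(1−3210/18219)·50.8/3210 = 0.003361102
  → Var(ȳ_str) = 0.0071968361.
Var(ȳ_srs) = (1 − 6070/35882)·102.4/6070 = 0.014016053.
deff = 0.0071968361 / 0.014016053 = 0.5135.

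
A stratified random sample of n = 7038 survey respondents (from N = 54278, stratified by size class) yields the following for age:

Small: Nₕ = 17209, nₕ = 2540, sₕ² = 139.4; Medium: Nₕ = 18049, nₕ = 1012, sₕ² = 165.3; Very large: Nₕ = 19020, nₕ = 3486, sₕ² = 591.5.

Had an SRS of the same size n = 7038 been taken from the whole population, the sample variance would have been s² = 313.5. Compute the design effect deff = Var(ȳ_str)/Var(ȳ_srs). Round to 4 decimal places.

1.0000

Var(ȳ_str) = Σ Wₕ²(1−fₕ)sₕ²/nₕ with Wₕ = Nₕ/54278:
  Small: (17209/54278)²·(1−2540/17209)·139.4/2540 = 0.0047025944
  Medium: (18049/54278)²·(1−1012/18049)·165.3/1012 = 0.017048687
  Very large: (19020/54278)²·(1−3486/19020)·591.5/3486 = 0.017016628
  → Var(ȳ_str) = 0.038767909.
Var(ȳ_srs) = (1 − 7038/54278)·313.5/7038 = 0.038768084.
deff = 0.038767909 / 0.038768084 = 1.0000.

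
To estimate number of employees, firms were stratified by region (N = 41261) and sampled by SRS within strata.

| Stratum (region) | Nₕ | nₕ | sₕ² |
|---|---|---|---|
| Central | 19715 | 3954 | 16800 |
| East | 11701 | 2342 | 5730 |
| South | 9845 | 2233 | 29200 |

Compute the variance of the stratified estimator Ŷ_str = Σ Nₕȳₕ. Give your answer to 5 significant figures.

2.5681 × 10^9

Var(Ŷ_str) = Σₕ Nₕ²(1 − fₕ)sₕ²/nₕ.
Central: 19715²·(1 − 3954/19715)·16800/3954 = 1.3202409 × 10^9.
East: 11701²·(1 − 2342/11701)·5730/2342 = 2.6792927 × 10^8.
South: 9845²·(1 − 2233/9845)·29200/2233 = 9.7996063 × 10^8.
Sum = 2.5681308 × 10^9.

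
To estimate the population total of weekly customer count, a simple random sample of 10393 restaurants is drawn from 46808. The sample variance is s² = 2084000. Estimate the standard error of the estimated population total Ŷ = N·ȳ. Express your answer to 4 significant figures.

Var(Ŷ) = N²·Var(ȳ) = N²·(1 − n/N)·s²/n.
f = 10393/46808 = 0.22203469; Var(ȳ) = 0.77796531·2084000/10393 = 155.99728.
Var(Ŷ) = 46808² · 155.99728 = 3.417883 × 10^11.
SE(Ŷ) = √(3.417883 × 10^11) = 584600.

584600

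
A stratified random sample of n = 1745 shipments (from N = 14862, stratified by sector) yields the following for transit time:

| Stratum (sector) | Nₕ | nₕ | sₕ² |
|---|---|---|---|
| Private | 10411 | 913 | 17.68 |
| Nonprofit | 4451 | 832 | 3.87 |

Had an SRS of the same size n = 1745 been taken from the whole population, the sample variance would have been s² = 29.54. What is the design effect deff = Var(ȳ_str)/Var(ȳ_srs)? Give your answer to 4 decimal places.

Var(ȳ_str) = Σ Wₕ²(1−fₕ)sₕ²/nₕ with Wₕ = Nₕ/14862:
  Private: (10411/14862)²·(1−913/10411)·17.68/913 = 0.0086692511
  Nonprofit: (4451/14862)²·(1−832/4451)·3.87/832 = 3.3921832 × 10^-4
  → Var(ȳ_str) = 0.0090084694.
Var(ȳ_srs) = (1 − 1745/14862)·29.54/1745 = 0.014940747.
deff = 0.0090084694 / 0.014940747 = 0.6029.

0.6029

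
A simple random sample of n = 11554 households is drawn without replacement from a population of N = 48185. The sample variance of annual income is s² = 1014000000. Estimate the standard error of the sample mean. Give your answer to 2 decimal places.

258.30

Under SRS without replacement, Var(ȳ) = (1 − f)·s²/n with f = n/N = 11554/48185 = 0.23978417.
Var(ȳ) = (1 − 0.23978417)·1014000000/11554 = 0.76021583·87761.814 = 66717.921.
SE(ȳ) = √(66717.921) = 258.30.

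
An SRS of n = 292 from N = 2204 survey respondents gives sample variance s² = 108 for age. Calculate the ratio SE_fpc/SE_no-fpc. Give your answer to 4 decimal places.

f = n/N = 292/2204 = 0.13248639.
SE_no-fpc = √(s²/n) = 0.60816364; SE_fpc = √((1−f)s²/n) = 0.56644611.
Ratio = √(1−f) = 0.93140411.

0.9314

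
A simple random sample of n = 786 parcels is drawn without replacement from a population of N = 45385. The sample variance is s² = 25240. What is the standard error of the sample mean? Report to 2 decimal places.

Under SRS without replacement, Var(ȳ) = (1 − f)·s²/n with f = n/N = 786/45385 = 0.01731850.
Var(ȳ) = (1 − 0.01731850)·25240/786 = 0.98268150·32.111959 = 31.555828.
SE(ȳ) = √(31.555828) = 5.62.

5.62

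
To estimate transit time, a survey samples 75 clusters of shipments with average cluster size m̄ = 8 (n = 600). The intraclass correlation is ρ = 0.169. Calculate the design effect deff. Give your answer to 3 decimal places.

deff = 1 + (8 − 1)·0.169 = 1 + 1.183 = 2.183.

2.183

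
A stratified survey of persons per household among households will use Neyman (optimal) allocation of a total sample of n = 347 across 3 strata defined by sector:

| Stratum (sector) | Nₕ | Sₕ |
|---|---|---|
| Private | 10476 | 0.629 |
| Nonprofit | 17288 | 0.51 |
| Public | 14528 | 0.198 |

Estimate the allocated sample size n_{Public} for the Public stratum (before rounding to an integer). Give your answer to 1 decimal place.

54.6

Neyman allocation: nₕ = n·NₕSₕ / Σⱼ NⱼSⱼ.
Σ NⱼSⱼ = 10476·0.629 + 17288·0.51 + 14528·0.198 = 18282.828.
n_{Public} = 347·14528·0.198 / 18282.828 = 54.6.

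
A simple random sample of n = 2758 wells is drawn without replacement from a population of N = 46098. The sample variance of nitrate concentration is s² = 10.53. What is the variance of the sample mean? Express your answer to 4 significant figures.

Under SRS without replacement, Var(ȳ) = (1 − f)·s²/n with f = n/N = 2758/46098 = 0.05982906.
Var(ȳ) = (1 − 0.05982906)·10.53/2758 = 0.94017094·0.003817984 = 0.0035895577.

0.003590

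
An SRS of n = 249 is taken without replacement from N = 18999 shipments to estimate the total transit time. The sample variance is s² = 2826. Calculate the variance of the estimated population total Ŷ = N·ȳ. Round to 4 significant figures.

4.043 × 10^9

Var(Ŷ) = N²·Var(ȳ) = N²·(1 − n/N)·s²/n.
f = 249/18999 = 0.01310595; Var(ȳ) = 0.98689405·2826/249 = 11.200653.
Var(Ŷ) = 18999² · 11.200653 = 4.0430101 × 10^9.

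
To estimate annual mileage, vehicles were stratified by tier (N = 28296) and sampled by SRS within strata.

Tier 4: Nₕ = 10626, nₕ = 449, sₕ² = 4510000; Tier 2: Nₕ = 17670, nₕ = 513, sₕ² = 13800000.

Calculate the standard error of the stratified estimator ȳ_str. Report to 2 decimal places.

Var(ȳ_str) = Σₕ Wₕ²(1 − fₕ)sₕ²/nₕ with Wₕ = Nₕ/N, N = 28296.
Tier 4: Wₕ = 0.37553011; term = 0.37553011²·(1 − 0.04225485)·4510000/449 = 1356.6559.
Tier 2: Wₕ = 0.62446989; term = 0.62446989²·(1 − 0.02903226)·13800000/513 = 10185.668.
Sum = 11542.324.
SE = √(11542.324) = 107.44.

107.44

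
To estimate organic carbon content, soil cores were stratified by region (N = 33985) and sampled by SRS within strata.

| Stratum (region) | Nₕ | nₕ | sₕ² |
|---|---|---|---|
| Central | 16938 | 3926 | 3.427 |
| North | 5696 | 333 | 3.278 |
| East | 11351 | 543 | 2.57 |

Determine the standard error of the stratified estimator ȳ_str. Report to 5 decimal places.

Var(ȳ_str) = Σₕ Wₕ²(1 − fₕ)sₕ²/nₕ with Wₕ = Nₕ/N, N = 33985.
Central: Wₕ = 0.49839635; term = 0.49839635²·(1 − 0.23178652)·3.427/3926 = 1.6656949 × 10^-4.
North: Wₕ = 0.16760335; term = 0.16760335²·(1 − 0.05846208)·3.278/333 = 2.6035621 × 10^-4.
East: Wₕ = 0.33400029; term = 0.33400029²·(1 − 0.04783719)·2.57/543 = 5.0273394 × 10^-4.
Sum = 9.2965964 × 10^-4.
SE = √(9.2965964 × 10^-4) = 0.03049.

0.03049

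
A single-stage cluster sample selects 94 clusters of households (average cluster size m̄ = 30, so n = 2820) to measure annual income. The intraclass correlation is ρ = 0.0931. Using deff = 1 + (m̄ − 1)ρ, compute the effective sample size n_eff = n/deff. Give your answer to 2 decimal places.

762.18

deff = 1 + (30 − 1)·0.0931 = 1 + 2.6999 = 3.6999.
n_eff = 2820 / 3.6999 = 762.18.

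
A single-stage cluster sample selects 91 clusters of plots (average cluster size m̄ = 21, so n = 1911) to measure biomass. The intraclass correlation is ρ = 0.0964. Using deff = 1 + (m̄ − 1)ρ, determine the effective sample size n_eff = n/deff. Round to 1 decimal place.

652.7

deff = 1 + (21 − 1)·0.0964 = 1 + 1.928 = 2.928.
n_eff = 1911 / 2.928 = 652.7.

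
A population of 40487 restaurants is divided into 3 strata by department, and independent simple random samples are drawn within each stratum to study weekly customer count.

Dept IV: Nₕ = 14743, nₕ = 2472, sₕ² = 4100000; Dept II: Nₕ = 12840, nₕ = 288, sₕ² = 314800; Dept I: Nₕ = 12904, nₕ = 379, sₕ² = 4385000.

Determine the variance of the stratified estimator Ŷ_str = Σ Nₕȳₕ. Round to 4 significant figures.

2.346 × 10^12

Var(Ŷ_str) = Σₕ Nₕ²(1 − fₕ)sₕ²/nₕ.
Dept IV: 14743²·(1 − 2472/14743)·4100000/2472 = 3.0005524 × 10^11.
Dept II: 12840²·(1 − 288/12840)·314800/288 = 1.7616523 × 10^11.
Dept I: 12904²·(1 − 379/12904)·4385000/379 = 1.8699607 × 10^12.
Sum = 2.3461812 × 10^12.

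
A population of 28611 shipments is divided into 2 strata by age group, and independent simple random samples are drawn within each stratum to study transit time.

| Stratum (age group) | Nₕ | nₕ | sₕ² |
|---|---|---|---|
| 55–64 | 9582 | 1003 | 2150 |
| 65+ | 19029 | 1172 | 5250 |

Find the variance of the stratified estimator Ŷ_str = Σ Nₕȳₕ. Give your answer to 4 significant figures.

1.698 × 10^9

Var(Ŷ_str) = Σₕ Nₕ²(1 − fₕ)sₕ²/nₕ.
55–64: 9582²·(1 − 1003/9582)·2150/1003 = 1.7620992 × 10^8.
65+: 19029²·(1 − 1172/19029)·5250/1172 = 1.5221455 × 10^9.
Sum = 1.6983554 × 10^9.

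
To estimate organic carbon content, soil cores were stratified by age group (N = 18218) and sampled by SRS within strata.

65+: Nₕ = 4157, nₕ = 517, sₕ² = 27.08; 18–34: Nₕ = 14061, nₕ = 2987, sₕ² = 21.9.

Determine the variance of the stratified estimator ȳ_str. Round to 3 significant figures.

0.00583

Var(ȳ_str) = Σₕ Wₕ²(1 − fₕ)sₕ²/nₕ with Wₕ = Nₕ/N, N = 18218.
65+: Wₕ = 0.22818092; term = 0.22818092²·(1 − 0.12436854)·27.08/517 = 0.0023880209.
18–34: Wₕ = 0.77181908; term = 0.77181908²·(1 − 0.21243155)·21.9/2987 = 0.0034397607.
Sum = 0.0058277816.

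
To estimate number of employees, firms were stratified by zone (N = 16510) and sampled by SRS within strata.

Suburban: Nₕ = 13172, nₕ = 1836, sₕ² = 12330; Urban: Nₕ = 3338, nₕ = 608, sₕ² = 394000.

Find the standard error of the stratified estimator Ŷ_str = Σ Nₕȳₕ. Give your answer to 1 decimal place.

83114.8

Var(Ŷ_str) = Σₕ Nₕ²(1 − fₕ)sₕ²/nₕ.
Suburban: 13172²·(1 − 1836/13172)·12330/1836 = 1.0027714 × 10^9.
Urban: 3338²·(1 − 608/3338)·394000/608 = 5.9052953 × 10^9.
Sum = 6.9080667 × 10^9.
SE = √(6.9080667 × 10^9) = 83114.8.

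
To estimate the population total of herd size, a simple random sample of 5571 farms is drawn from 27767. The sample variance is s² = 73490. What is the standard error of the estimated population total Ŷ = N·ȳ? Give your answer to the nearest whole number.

Var(Ŷ) = N²·Var(ȳ) = N²·(1 − n/N)·s²/n.
f = 5571/27767 = 0.20063385; Var(ȳ) = 0.79936615·73490/5571 = 10.544861.
Var(Ŷ) = 27767² · 10.544861 = 8.1301541 × 10^9.
SE(Ŷ) = √(8.1301541 × 10^9) = 90167.

90167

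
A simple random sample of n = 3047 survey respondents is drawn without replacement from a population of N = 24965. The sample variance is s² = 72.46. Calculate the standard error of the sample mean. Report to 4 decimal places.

0.1445

Under SRS without replacement, Var(ȳ) = (1 − f)·s²/n with f = n/N = 3047/24965 = 0.12205087.
Var(ȳ) = (1 − 0.12205087)·72.46/3047 = 0.87794913·0.023780768 = 0.020878305.
SE(ȳ) = √(0.020878305) = 0.1445.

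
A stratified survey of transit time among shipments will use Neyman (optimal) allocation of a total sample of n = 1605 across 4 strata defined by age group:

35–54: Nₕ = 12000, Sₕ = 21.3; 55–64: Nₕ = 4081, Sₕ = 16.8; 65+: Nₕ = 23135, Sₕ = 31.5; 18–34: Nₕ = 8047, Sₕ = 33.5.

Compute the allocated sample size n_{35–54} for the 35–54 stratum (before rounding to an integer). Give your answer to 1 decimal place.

Neyman allocation: nₕ = n·NₕSₕ / Σⱼ NⱼSⱼ.
Σ NⱼSⱼ = 12000·21.3 + 4081·16.8 + 23135·31.5 + 8047·33.5 = 1.3224878 × 10^6.
n_{35–54} = 1605·12000·21.3 / (1.3224878 × 10^6) = 310.2.

310.2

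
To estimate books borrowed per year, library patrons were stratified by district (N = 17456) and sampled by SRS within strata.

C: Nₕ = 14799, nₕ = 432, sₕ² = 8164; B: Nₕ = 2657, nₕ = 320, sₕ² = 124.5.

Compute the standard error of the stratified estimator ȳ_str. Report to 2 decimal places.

Var(ȳ_str) = Σₕ Wₕ²(1 − fₕ)sₕ²/nₕ with Wₕ = Nₕ/N, N = 17456.
C: Wₕ = 0.84778873; term = 0.84778873²·(1 − 0.02919116)·8164/432 = 13.186461.
B: Wₕ = 0.15221127; term = 0.15221127²·(1 − 0.12043658)·124.5/320 = 0.0079283018.
Sum = 13.194389.
SE = √(13.194389) = 3.63.

3.63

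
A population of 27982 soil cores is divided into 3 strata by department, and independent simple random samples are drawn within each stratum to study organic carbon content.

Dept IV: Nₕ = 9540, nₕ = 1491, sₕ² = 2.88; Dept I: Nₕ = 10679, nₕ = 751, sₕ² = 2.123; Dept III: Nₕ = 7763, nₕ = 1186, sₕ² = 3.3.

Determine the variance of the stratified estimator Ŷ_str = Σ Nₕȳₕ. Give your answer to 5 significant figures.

Var(Ŷ_str) = Σₕ Nₕ²(1 − fₕ)sₕ²/nₕ.
Dept IV: 9540²·(1 − 1491/9540)·2.88/1491 = 148321.85.
Dept I: 10679²·(1 − 751/10679)·2.123/751 = 299710.81.
Dept III: 7763²·(1 − 1186/7763)·3.3/1186 = 142064.86.
Sum = 590097.52.

590100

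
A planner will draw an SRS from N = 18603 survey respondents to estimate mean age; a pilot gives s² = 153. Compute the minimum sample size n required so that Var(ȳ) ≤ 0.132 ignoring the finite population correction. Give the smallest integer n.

Without fpc, n₀ = s²/D = 153/0.132 = 1159.0909.
Rounding up, n = 1160.

1160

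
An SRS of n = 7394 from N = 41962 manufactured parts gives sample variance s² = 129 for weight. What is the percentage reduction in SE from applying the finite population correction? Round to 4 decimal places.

f = n/N = 7394/41962 = 0.17620704.
SE_no-fpc = √(s²/n) = 0.1320855; SE_fpc = √((1−f)s²/n) = 0.11988481.
Ratio = √(1−f) = 0.90763041. Reduction = 100·(1 − 0.90763041) = 9.2370%.

9.2370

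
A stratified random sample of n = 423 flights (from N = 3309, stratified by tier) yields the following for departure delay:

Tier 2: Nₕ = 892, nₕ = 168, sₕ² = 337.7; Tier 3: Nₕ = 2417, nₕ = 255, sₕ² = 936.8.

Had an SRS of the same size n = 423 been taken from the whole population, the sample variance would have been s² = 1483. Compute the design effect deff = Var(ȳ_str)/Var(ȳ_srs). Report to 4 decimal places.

Var(ȳ_str) = Σ Wₕ²(1−fₕ)sₕ²/nₕ with Wₕ = Nₕ/3309:
  Tier 2: (892/3309)²·(1−168/892)·337.7/168 = 0.11855822
  Tier 3: (2417/3309)²·(1−255/2417)·936.8/255 = 1.7532567
  → Var(ȳ_str) = 1.8718149.
Var(ȳ_srs) = (1 − 423/3309)·1483/423 = 3.0577385.
deff = 1.8718149 / 3.0577385 = 0.6122.

0.6122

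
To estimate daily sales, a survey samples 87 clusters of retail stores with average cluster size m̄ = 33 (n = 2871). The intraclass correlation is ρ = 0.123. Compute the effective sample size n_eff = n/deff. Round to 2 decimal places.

deff = 1 + (33 − 1)·0.123 = 1 + 3.936 = 4.936.
n_eff = 2871 / 4.936 = 581.65.

581.65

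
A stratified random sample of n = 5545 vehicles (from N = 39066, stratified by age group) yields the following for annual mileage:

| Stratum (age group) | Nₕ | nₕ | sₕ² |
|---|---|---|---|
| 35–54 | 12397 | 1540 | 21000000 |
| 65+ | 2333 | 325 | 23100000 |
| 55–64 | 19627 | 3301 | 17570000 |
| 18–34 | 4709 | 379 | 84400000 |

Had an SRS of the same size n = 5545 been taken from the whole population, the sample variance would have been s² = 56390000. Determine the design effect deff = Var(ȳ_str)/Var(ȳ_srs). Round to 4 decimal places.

Var(ȳ_str) = Σ Wₕ²(1−fₕ)sₕ²/nₕ with Wₕ = Nₕ/39066:
  35–54: (12397/39066)²·(1−1540/12397)·21000000/1540 = 1202.6164
  65+: (2333/39066)²·(1−325/2333)·23100000/325 = 218.1771
  55–64: (19627/39066)²·(1−3301/19627)·17570000/3301 = 1117.5374
  18–34: (4709/39066)²·(1−379/4709)·84400000/379 = 2975.2395
  → Var(ȳ_str) = 5513.5704.
Var(ȳ_srs) = (1 − 5545/39066)·56390000/5545 = 8726.0674.
deff = 5513.5704 / 8726.0674 = 0.6319.

0.6319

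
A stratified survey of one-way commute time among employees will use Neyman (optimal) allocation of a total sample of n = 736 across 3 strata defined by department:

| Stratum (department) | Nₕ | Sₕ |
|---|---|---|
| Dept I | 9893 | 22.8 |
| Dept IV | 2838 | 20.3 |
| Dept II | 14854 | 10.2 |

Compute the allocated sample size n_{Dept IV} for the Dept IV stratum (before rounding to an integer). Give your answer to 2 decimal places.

97.55

Neyman allocation: nₕ = n·NₕSₕ / Σⱼ NⱼSⱼ.
Σ NⱼSⱼ = 9893·22.8 + 2838·20.3 + 14854·10.2 = 434682.6.
n_{Dept IV} = 736·2838·20.3 / 434682.6 = 97.55.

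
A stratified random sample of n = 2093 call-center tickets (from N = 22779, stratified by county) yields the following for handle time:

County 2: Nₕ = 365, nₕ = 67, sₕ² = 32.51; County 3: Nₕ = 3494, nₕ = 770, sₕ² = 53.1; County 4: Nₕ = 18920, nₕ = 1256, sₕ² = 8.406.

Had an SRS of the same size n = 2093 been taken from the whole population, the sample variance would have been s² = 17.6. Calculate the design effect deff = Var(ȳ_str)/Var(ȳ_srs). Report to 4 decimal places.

Var(ȳ_str) = Σ Wₕ²(1−fₕ)sₕ²/nₕ with Wₕ = Nₕ/22779:
  County 2: (365/22779)²·(1−67/365)·32.51/67 = 1.0171429 × 10^-4
  County 3: (3494/22779)²·(1−770/3494)·53.1/770 = 0.0012649242
  County 4: (18920/22779)²·(1−1256/18920)·8.406/1256 = 0.0043106288
  → Var(ȳ_str) = 0.0056772673.
Var(ȳ_srs) = (1 − 2093/22779)·17.6/2093 = 0.0076363409.
deff = 0.0056772673 / 0.0076363409 = 0.7435.

0.7435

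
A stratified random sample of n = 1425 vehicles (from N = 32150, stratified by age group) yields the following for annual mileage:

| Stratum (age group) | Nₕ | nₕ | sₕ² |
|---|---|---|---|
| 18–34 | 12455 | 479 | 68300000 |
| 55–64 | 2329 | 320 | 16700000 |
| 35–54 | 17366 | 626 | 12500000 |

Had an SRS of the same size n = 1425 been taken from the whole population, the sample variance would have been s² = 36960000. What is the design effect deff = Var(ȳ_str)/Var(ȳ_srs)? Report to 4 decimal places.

Var(ȳ_str) = Σ Wₕ²(1−fₕ)sₕ²/nₕ with Wₕ = Nₕ/32150:
  18–34: (12455/32150)²·(1−479/12455)·68300000/479 = 20576.844
  55–64: (2329/32150)²·(1−320/2329)·16700000/320 = 236.24029
  35–54: (17366/32150)²·(1−626/17366)·12500000/626 = 5616.0243
  → Var(ȳ_str) = 26429.109.
Var(ȳ_srs) = (1 − 1425/32150)·36960000/1425 = 24787.231.
deff = 26429.109 / 24787.231 = 1.0662.

1.0662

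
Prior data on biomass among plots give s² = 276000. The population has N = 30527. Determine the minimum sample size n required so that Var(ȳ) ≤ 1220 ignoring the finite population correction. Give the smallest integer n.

227

Without fpc, n₀ = s²/D = 276000/1220 = 226.2295.
Rounding up, n = 227.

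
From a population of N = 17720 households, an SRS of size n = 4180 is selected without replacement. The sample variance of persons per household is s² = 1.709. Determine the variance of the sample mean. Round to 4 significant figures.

Under SRS without replacement, Var(ȳ) = (1 − f)·s²/n with f = n/N = 4180/17720 = 0.23589165.
Var(ȳ) = (1 − 0.23589165)·1.709/4180 = 0.76410835·4.0885167 × 10^-4 = 3.1240698 × 10^-4.

3.124 × 10^-4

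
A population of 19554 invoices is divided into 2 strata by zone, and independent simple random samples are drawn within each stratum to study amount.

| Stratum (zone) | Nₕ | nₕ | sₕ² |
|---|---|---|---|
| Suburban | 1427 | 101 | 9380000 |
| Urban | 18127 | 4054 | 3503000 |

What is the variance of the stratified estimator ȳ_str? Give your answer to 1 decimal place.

1036.1

Var(ȳ_str) = Σₕ Wₕ²(1 − fₕ)sₕ²/nₕ with Wₕ = Nₕ/N, N = 19554.
Suburban: Wₕ = 0.07297740; term = 0.07297740²·(1 − 0.07077786)·9380000/101 = 459.59759.
Urban: Wₕ = 0.92702260; term = 0.92702260²·(1 − 0.22364429)·3503000/4054 = 576.49799.
Sum = 1036.0956.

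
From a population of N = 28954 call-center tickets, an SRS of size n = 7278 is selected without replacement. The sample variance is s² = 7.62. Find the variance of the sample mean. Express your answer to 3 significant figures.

7.84 × 10^-4

Under SRS without replacement, Var(ȳ) = (1 − f)·s²/n with f = n/N = 7278/28954 = 0.25136423.
Var(ȳ) = (1 − 0.25136423)·7.62/7278 = 0.74863577·0.0010469909 = 7.8381486 × 10^-4.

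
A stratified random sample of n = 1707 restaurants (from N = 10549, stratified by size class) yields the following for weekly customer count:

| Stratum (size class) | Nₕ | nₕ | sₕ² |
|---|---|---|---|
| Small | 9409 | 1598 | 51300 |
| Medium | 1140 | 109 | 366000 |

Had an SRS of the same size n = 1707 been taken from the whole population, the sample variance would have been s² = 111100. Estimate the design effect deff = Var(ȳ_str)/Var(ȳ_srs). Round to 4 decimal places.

1.0387

Var(ȳ_str) = Σ Wₕ²(1−fₕ)sₕ²/nₕ with Wₕ = Nₕ/10549:
  Small: (9409/10549)²·(1−1598/9409)·51300/1598 = 21.201574
  Medium: (1140/10549)²·(1−109/1140)·366000/109 = 35.464637
  → Var(ȳ_str) = 56.666211.
Var(ȳ_srs) = (1 − 1707/10549)·111100/1707 = 54.55314.
deff = 56.666211 / 54.55314 = 1.0387.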